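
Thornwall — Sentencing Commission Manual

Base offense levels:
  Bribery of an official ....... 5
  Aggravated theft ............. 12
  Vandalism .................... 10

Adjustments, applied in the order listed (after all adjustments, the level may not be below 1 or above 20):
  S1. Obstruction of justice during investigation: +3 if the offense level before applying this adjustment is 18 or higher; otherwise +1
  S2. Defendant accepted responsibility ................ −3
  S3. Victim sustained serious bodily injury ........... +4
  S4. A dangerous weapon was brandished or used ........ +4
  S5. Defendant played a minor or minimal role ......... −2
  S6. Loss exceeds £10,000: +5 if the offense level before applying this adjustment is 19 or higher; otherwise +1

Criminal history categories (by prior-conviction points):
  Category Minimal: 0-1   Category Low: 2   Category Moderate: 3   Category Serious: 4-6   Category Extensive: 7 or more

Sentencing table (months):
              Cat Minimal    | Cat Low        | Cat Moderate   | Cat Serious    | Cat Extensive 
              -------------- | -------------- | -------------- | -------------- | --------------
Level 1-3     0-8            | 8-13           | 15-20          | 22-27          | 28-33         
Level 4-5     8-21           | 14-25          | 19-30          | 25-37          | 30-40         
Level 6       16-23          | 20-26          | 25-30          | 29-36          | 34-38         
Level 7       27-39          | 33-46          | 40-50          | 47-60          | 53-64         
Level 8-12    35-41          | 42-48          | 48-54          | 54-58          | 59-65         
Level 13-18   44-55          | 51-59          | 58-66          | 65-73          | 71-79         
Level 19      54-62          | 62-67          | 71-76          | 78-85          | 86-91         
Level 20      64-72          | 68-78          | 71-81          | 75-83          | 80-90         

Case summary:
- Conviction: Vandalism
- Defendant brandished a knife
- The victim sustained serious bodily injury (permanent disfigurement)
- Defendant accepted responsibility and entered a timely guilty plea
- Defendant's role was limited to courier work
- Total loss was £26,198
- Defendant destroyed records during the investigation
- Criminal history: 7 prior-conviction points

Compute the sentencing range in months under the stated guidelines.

71-79 months

Base offense level for vandalism: 10.
S1 applies (level before this adjustment is 10 < 18, so +1): 10 + 1 = 11.
S2 applies: 11 − 3 = 8.
S3 applies: 8 + 4 = 12.
S4 applies: 12 + 4 = 16.
S5 applies: 16 − 2 = 14.
S6 applies (level before this adjustment is 14 < 19, so +1): 14 + 1 = 15.
Final offense level: 15.
Criminal history: 7 prior points → Category Extensive (7+).
Level 15 falls in the 13-18 band.
Grid: Level 13-18 × Category Extensive = 71-79 months.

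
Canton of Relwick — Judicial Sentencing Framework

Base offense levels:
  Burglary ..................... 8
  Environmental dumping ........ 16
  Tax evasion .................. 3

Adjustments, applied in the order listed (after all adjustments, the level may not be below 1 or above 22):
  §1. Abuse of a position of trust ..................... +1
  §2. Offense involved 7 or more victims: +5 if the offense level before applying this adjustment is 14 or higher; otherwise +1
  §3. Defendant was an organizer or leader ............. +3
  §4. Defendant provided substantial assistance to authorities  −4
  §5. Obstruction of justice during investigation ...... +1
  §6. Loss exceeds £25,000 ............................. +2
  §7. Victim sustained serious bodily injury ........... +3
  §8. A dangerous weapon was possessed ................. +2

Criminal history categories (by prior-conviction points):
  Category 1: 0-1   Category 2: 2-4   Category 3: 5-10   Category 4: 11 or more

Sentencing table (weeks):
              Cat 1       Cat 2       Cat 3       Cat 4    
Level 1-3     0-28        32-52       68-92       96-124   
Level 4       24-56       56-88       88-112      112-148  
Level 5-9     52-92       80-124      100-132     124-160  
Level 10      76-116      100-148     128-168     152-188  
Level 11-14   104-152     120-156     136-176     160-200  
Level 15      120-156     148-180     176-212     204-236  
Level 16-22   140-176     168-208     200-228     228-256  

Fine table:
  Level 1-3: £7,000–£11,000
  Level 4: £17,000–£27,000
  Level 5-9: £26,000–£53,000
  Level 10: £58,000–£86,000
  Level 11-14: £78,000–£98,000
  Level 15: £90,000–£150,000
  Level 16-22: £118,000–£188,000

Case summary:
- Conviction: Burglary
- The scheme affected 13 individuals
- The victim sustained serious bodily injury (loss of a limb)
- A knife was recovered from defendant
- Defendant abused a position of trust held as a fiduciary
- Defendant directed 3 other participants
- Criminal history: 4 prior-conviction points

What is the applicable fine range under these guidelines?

Base offense level for burglary: 8.
§1 applies: 8 + 1 = 9.
§2 applies (level before this adjustment is 9 < 14, so +1): 9 + 1 = 10.
§3 applies: 10 + 3 = 13.
§4 does not apply.
§5 does not apply.
§6 does not apply.
§7 applies: 13 + 3 = 16.
§8 applies: 16 + 2 = 18.
Final offense level: 18.
Level 18 falls in the 16-22 band.
Fine table: Level 16-22 → £118,000–£188,000.

£118,000–£188,000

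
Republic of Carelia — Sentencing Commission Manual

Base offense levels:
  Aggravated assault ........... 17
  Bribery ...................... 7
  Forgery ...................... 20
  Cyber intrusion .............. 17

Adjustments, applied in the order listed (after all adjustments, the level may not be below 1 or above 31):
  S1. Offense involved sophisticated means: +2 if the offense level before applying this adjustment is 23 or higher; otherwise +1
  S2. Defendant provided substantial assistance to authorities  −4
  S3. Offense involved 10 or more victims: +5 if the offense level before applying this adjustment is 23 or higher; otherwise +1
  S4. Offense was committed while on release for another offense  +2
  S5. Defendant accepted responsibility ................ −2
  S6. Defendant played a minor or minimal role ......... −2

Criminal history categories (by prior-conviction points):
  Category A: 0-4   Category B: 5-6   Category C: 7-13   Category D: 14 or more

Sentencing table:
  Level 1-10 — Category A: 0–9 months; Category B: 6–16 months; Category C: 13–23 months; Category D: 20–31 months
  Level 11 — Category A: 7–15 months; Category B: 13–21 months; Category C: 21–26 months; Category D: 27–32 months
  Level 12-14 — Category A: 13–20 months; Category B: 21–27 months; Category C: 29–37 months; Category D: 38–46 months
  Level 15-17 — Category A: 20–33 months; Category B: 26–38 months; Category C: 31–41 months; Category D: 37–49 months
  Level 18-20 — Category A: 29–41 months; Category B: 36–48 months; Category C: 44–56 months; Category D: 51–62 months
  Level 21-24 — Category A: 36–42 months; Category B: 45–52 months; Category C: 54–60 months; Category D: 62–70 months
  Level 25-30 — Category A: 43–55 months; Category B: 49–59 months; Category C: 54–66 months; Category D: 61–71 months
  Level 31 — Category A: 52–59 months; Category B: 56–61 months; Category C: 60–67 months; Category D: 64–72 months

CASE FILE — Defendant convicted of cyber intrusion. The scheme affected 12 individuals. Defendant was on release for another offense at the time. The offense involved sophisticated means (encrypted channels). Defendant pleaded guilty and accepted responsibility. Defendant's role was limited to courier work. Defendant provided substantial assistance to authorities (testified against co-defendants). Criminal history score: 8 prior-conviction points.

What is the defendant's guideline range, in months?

29-37 months

Base offense level for cyber intrusion: 17.
S1 applies (level before this adjustment is 17 < 23, so +1): 17 + 1 = 18.
S2 applies: 18 − 4 = 14.
S3 applies (level before this adjustment is 14 < 23, so +1): 14 + 1 = 15.
S4 applies: 15 + 2 = 17.
S5 applies: 17 − 2 = 15.
S6 applies: 15 − 2 = 13.
Final offense level: 13.
Criminal history: 8 prior points → Category C (7-13).
Level 13 falls in the 12-14 band.
Grid: Level 12-14 × Category C = 29-37 months.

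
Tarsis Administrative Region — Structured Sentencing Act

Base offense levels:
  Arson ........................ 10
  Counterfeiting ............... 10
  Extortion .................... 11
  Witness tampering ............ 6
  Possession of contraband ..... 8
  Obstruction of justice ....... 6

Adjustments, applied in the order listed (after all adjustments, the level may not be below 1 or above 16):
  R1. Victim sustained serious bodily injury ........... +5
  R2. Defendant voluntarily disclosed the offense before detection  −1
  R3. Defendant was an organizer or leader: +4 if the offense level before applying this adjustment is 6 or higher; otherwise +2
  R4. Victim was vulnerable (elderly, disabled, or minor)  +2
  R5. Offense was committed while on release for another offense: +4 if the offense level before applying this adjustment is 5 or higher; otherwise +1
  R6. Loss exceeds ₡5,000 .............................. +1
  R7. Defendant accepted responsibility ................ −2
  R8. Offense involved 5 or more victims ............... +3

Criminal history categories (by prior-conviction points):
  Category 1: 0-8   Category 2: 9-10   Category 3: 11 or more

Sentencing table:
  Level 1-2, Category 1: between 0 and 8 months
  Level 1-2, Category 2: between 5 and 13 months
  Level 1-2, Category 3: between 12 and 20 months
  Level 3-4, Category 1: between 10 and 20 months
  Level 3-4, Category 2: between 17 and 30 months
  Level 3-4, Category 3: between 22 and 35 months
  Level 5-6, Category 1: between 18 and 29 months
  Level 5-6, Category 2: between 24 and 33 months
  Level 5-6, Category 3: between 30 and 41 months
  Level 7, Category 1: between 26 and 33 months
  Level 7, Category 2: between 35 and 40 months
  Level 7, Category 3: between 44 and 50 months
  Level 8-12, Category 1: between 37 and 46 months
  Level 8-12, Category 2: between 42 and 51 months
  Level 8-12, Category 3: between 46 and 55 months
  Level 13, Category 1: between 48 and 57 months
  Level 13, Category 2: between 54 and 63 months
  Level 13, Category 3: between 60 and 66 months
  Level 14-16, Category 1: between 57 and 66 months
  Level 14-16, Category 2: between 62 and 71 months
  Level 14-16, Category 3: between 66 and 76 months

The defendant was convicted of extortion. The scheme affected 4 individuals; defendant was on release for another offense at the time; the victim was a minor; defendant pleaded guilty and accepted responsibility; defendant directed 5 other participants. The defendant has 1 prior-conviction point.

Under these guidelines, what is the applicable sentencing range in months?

57-66 months

Base offense level for extortion: 11.
R3 applies (level before this adjustment is 11 ≥ 6, so +4): 11 + 4 = 15.
R4 applies: 15 + 2 = 17.
R5 applies (level before this adjustment is 17 ≥ 5, so +4): 17 + 4 = 21.
R7 applies: 21 − 2 = 19.
Level 19 exceeds the maximum of 16; capped at 16.
Final offense level: 16.
Criminal history: 1 prior point → Category 1 (0-8).
Level 16 falls in the 14-16 band.
Grid: Level 14-16 × Category 1 = 57-66 months.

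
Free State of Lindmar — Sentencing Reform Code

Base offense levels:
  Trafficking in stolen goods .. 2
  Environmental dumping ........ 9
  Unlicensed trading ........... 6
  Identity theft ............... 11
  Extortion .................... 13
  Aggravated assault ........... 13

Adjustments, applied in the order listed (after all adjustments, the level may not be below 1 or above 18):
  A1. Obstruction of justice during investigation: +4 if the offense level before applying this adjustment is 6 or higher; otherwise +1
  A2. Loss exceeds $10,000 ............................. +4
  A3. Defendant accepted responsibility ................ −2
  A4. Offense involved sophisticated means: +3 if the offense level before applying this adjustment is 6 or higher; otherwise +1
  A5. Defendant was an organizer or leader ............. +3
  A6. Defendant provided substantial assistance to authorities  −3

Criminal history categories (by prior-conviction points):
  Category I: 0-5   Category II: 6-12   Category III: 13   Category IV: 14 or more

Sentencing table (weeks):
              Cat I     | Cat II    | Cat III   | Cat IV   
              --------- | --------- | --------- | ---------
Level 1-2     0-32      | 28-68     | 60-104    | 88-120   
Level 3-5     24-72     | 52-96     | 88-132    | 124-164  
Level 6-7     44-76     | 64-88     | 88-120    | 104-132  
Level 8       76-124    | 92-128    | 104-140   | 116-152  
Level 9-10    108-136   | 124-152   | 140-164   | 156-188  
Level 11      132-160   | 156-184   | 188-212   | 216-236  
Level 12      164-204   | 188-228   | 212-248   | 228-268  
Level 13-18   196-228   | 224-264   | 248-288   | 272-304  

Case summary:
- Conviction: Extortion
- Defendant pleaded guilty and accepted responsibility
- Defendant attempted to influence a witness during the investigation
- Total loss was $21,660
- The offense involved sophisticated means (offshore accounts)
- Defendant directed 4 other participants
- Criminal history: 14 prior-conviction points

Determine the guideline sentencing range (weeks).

272-304 weeks

Base offense level for extortion: 13.
A1 applies (level before this adjustment is 13 ≥ 6, so +4): 13 + 4 = 17.
A2 applies: 17 + 4 = 21.
A3 applies: 21 − 2 = 19.
A4 applies (level before this adjustment is 19 ≥ 6, so +3): 19 + 3 = 22.
A5 applies: 22 + 3 = 25.
Level 25 exceeds the maximum of 18; capped at 18.
Final offense level: 18.
Criminal history: 14 prior points → Category IV (14+).
Level 18 falls in the 13-18 band.
Grid: Level 13-18 × Category IV = 272-304 weeks.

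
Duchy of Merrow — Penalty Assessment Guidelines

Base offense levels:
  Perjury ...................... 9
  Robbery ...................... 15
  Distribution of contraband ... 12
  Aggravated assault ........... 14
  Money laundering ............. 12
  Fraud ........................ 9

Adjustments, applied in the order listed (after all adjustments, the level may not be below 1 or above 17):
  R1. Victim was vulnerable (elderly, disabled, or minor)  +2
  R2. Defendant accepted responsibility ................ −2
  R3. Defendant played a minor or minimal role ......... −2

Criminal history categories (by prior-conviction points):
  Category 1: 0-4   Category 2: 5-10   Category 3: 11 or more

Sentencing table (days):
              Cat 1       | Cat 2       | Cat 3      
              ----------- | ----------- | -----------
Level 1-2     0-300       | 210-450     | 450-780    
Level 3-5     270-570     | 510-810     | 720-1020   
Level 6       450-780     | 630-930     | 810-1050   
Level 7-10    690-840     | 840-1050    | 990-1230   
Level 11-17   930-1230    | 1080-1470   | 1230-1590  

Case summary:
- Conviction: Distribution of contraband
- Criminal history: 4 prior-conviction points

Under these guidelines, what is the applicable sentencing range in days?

Base offense level for distribution of contraband: 12.
Final offense level: 12.
Criminal history: 4 prior points → Category 1 (0-4).
Level 12 falls in the 11-17 band.
Grid: Level 11-17 × Category 1 = 930-1230 days.

930-1230 days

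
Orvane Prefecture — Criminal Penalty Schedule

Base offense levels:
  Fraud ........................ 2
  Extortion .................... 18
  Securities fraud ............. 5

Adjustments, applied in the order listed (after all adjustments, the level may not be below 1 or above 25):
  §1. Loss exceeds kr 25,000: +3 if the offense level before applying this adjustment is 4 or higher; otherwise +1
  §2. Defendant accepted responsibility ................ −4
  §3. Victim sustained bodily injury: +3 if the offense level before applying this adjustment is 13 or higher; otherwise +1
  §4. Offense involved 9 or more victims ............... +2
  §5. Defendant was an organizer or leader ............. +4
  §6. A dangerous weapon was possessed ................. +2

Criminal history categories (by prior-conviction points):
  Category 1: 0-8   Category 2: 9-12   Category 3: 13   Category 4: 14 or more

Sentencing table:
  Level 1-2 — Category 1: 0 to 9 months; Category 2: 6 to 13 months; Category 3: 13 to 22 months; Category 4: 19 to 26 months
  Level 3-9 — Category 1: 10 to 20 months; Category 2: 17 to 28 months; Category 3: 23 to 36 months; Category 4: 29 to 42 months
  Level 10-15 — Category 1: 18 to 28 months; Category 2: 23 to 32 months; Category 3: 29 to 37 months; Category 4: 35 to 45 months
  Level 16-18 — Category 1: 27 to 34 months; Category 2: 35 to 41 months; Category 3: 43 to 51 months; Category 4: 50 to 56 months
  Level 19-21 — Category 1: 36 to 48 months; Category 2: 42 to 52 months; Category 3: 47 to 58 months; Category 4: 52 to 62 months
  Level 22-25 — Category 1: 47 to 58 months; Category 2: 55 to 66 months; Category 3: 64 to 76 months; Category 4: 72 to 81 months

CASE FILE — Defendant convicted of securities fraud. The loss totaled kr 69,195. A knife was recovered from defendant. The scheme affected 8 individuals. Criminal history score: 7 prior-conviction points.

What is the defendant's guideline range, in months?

18-28 months

Base offense level for securities fraud: 5.
§1 applies (level before this adjustment is 5 ≥ 4, so +3): 5 + 3 = 8.
§2 does not apply.
§4 does not apply.
§6 applies: 8 + 2 = 10.
Final offense level: 10.
Criminal history: 7 prior points → Category 1 (0-8).
Level 10 falls in the 10-15 band.
Grid: Level 10-15 × Category 1 = 18-28 months.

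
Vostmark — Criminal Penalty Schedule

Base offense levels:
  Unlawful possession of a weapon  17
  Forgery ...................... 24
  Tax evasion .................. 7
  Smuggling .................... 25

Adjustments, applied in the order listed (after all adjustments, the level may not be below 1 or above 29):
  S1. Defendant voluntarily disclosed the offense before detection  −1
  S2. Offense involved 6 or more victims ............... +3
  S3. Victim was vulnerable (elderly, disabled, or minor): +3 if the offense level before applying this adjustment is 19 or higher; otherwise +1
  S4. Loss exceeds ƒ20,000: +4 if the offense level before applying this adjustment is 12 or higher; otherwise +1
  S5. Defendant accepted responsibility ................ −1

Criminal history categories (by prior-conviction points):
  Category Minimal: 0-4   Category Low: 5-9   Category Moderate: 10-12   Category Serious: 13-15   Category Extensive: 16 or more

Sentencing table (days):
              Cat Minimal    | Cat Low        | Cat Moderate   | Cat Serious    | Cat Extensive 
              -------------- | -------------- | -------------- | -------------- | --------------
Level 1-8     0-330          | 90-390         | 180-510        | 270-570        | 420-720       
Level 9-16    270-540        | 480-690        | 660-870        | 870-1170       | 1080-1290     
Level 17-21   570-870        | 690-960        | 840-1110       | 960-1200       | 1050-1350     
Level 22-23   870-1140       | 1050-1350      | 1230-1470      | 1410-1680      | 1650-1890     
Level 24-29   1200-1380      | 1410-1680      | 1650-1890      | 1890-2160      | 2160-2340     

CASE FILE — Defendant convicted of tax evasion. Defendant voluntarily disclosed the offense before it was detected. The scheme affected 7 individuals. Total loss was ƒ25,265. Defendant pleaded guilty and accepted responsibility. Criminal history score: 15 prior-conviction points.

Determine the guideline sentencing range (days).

Base offense level for tax evasion: 7.
S1 applies: 7 − 1 = 6.
S2 applies: 6 + 3 = 9.
S4 applies (level before this adjustment is 9 < 12, so +1): 9 + 1 = 10.
S5 applies: 10 − 1 = 9.
Final offense level: 9.
Criminal history: 15 prior points → Category Serious (13-15).
Level 9 falls in the 9-16 band.
Grid: Level 9-16 × Category Serious = 870-1170 days.

870-1170 days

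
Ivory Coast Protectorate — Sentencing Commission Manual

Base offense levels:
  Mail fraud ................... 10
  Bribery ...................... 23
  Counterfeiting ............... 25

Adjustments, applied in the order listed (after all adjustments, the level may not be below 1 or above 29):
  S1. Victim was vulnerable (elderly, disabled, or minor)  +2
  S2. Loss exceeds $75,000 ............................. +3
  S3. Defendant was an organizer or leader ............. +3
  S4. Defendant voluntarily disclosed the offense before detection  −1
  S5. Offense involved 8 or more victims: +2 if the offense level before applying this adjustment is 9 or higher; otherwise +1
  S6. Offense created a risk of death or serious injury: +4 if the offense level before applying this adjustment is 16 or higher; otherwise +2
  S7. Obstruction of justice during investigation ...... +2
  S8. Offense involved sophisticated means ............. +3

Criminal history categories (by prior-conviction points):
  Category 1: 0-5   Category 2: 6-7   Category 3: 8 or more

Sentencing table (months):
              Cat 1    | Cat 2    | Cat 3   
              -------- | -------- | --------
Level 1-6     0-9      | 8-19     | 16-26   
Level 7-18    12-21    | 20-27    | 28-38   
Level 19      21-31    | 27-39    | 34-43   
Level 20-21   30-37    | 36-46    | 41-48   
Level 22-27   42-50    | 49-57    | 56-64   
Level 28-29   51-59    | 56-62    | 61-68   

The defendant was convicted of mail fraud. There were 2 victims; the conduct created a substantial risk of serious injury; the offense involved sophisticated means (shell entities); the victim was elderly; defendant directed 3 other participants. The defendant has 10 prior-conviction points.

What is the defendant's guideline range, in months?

41-48 months

Base offense level for mail fraud: 10.
S1 applies: 10 + 2 = 12.
S3 applies: 12 + 3 = 15.
S5 does not apply.
S6 applies (level before this adjustment is 15 < 16, so +2): 15 + 2 = 17.
S7 does not apply.
S8 applies: 17 + 3 = 20.
Final offense level: 20.
Criminal history: 10 prior points → Category 3 (8+).
Level 20 falls in the 20-21 band.
Grid: Level 20-21 × Category 3 = 41-48 months.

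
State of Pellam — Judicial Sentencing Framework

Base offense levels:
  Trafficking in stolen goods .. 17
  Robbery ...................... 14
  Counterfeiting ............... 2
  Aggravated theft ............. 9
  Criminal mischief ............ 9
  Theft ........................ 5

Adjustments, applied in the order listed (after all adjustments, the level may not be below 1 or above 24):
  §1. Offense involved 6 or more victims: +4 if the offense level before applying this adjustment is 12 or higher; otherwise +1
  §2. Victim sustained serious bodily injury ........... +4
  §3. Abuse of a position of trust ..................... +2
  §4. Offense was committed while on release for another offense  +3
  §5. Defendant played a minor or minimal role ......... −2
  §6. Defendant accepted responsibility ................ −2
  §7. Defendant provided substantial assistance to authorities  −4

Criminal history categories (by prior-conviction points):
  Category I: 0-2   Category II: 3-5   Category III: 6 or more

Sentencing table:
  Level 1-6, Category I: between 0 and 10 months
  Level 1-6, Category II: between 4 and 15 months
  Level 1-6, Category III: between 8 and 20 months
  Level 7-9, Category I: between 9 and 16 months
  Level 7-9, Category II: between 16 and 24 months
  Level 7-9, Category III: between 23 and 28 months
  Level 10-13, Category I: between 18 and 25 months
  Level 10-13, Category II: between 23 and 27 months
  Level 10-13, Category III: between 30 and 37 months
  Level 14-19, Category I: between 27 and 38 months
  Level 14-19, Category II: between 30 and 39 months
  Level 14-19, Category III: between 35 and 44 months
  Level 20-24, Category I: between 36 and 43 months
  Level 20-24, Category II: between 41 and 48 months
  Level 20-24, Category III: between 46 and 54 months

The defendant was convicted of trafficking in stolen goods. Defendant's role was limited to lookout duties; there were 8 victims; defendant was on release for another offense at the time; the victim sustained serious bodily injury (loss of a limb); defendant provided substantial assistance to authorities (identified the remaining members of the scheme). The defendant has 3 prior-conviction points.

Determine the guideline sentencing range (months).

41-48 months

Base offense level for trafficking in stolen goods: 17.
§1 applies (level before this adjustment is 17 ≥ 12, so +4): 17 + 4 = 21.
§2 applies: 21 + 4 = 25.
§3 does not apply.
§4 applies: 25 + 3 = 28.
§5 applies: 28 − 2 = 26.
§6 does not apply.
§7 applies: 26 − 4 = 22.
Final offense level: 22.
Criminal history: 3 prior points → Category II (3-5).
Level 22 falls in the 20-24 band.
Grid: Level 20-24 × Category II = 41-48 months.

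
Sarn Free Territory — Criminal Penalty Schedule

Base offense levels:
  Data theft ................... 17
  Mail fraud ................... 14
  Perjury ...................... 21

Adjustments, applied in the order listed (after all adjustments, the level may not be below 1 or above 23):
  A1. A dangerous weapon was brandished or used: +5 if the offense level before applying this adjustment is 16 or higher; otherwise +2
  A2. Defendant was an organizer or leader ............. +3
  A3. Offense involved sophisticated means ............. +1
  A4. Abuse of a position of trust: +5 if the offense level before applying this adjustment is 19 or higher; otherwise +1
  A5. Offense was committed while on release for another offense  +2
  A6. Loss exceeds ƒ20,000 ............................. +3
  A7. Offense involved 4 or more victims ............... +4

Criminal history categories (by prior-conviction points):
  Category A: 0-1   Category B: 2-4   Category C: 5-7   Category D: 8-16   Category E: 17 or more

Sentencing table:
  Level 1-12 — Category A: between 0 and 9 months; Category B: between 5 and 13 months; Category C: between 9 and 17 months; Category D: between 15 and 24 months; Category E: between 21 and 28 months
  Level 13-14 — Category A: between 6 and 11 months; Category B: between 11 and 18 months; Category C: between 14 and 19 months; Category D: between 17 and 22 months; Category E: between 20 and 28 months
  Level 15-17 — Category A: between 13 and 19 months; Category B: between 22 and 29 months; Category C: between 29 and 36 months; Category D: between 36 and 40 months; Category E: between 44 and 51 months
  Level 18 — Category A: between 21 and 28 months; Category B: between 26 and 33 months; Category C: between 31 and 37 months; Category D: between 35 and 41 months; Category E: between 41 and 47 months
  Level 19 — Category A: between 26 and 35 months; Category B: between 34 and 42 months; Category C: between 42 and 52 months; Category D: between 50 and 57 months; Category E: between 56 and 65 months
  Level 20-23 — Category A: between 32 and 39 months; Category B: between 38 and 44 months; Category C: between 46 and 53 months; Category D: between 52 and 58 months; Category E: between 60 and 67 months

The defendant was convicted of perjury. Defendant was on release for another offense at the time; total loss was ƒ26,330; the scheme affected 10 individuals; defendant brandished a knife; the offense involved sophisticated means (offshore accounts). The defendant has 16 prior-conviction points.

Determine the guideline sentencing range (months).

52-58 months

Base offense level for perjury: 21.
A1 applies (level before this adjustment is 21 ≥ 16, so +5): 21 + 5 = 26.
A3 applies: 26 + 1 = 27.
A5 applies: 27 + 2 = 29.
A6 applies: 29 + 3 = 32.
A7 applies: 32 + 4 = 36.
Level 36 exceeds the maximum of 23; capped at 23.
Final offense level: 23.
Criminal history: 16 prior points → Category D (8-16).
Level 23 falls in the 20-23 band.
Grid: Level 20-23 × Category D = 52-58 months.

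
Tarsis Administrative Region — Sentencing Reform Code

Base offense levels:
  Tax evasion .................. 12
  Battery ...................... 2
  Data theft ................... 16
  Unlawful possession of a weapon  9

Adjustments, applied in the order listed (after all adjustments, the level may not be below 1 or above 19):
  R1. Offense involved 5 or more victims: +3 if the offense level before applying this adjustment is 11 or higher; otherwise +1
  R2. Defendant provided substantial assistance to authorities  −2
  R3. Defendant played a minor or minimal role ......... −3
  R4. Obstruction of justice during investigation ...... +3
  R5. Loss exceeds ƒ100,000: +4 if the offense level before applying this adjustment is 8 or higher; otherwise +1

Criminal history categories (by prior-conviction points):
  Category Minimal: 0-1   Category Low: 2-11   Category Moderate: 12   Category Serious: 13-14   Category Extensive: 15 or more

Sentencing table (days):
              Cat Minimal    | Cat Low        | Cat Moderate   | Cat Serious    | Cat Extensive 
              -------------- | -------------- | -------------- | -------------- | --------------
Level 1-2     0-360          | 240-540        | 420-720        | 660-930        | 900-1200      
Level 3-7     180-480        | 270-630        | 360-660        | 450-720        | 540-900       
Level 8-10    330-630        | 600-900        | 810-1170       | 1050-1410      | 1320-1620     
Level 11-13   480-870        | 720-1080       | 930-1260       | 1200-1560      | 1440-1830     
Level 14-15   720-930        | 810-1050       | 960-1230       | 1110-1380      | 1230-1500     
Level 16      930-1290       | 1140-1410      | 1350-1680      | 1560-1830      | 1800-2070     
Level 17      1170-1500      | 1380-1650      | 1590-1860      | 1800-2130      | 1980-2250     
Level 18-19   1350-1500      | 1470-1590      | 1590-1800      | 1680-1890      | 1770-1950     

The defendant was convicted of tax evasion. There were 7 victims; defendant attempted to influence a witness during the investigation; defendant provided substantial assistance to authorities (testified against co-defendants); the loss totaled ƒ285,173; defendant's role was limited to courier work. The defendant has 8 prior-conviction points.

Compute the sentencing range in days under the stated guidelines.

Base offense level for tax evasion: 12.
R1 applies (level before this adjustment is 12 ≥ 11, so +3): 12 + 3 = 15.
R2 applies: 15 − 2 = 13.
R3 applies: 13 − 3 = 10.
R4 applies: 10 + 3 = 13.
R5 applies (level before this adjustment is 13 ≥ 8, so +4): 13 + 4 = 17.
Final offense level: 17.
Criminal history: 8 prior points → Category Low (2-11).
Level 17 falls in the 17 band.
Grid: Level 17 × Category Low = 1380-1650 days.

1380-1650 days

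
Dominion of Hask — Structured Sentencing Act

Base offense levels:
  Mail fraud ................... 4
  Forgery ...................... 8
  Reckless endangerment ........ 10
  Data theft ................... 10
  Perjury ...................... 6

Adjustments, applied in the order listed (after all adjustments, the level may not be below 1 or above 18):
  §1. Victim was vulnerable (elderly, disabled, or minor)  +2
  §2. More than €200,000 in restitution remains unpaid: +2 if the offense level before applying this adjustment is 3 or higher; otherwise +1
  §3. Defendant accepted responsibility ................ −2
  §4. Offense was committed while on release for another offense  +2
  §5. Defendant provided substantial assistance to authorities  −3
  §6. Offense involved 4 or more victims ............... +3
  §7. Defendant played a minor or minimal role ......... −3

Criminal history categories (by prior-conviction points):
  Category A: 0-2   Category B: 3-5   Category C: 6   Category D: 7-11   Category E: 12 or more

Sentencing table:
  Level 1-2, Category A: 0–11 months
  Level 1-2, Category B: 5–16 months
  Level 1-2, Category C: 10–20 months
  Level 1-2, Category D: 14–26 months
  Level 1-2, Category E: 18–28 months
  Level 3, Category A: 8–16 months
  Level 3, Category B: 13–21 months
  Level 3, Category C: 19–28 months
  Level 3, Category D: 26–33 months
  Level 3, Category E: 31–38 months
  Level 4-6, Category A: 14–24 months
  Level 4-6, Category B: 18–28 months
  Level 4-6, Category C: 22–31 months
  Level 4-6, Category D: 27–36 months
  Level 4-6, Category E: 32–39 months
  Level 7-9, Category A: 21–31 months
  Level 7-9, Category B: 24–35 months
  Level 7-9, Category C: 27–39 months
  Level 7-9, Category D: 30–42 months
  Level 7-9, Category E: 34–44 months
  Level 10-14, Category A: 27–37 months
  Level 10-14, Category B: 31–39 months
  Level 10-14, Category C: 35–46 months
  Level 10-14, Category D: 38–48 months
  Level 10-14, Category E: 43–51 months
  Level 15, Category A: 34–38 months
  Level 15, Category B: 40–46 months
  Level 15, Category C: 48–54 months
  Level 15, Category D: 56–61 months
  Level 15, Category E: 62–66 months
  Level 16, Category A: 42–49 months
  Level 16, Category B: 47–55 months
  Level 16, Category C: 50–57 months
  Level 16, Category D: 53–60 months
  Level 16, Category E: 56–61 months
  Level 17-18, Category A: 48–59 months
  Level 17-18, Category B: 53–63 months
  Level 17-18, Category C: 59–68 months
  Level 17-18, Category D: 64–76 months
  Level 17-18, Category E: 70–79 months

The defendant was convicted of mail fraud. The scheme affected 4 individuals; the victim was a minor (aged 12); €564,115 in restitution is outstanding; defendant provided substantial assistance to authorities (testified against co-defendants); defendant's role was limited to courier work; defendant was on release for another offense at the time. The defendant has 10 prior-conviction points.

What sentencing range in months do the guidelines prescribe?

30-42 months

Base offense level for mail fraud: 4.
§1 applies: 4 + 2 = 6.
§2 applies (level before this adjustment is 6 ≥ 3, so +2): 6 + 2 = 8.
§3 does not apply.
§4 applies: 8 + 2 = 10.
§5 applies: 10 − 3 = 7.
§6 applies: 7 + 3 = 10.
§7 applies: 10 − 3 = 7.
Final offense level: 7.
Criminal history: 10 prior points → Category D (7-11).
Level 7 falls in the 7-9 band.
Grid: Level 7-9 × Category D = 30-42 months.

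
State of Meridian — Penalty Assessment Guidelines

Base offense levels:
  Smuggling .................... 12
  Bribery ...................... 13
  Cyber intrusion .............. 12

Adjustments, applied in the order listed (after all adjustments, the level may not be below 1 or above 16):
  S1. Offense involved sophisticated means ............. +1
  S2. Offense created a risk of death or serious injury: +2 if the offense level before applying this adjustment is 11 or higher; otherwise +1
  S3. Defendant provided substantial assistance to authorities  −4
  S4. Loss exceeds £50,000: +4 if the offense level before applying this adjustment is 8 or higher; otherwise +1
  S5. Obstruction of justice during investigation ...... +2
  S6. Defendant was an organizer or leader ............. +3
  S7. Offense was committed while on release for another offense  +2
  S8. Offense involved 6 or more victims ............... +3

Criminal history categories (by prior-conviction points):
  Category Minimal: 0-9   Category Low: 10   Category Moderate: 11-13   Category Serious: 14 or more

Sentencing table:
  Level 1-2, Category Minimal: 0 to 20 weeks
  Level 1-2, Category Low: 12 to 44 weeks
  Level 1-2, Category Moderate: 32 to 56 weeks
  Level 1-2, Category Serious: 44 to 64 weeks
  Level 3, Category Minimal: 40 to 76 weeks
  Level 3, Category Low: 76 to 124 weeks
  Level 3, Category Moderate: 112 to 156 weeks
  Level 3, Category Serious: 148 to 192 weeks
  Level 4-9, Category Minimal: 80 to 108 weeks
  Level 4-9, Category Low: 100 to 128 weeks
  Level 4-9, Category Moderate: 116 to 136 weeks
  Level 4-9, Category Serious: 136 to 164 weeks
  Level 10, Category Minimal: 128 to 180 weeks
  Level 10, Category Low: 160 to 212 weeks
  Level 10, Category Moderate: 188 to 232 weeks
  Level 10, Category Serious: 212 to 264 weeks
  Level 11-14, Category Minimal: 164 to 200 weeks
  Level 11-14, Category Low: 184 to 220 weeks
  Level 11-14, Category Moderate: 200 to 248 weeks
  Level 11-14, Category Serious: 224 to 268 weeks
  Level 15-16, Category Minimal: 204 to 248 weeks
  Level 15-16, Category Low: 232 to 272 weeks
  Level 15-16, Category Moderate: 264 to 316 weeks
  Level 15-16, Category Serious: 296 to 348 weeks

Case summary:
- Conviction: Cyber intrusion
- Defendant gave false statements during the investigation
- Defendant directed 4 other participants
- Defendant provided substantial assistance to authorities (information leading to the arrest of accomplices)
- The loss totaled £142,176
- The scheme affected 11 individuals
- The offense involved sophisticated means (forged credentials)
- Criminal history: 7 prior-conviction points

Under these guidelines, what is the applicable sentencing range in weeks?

Base offense level for cyber intrusion: 12.
S1 applies: 12 + 1 = 13.
S3 applies: 13 − 4 = 9.
S4 applies (level before this adjustment is 9 ≥ 8, so +4): 9 + 4 = 13.
S5 applies: 13 + 2 = 15.
S6 applies: 15 + 3 = 18.
S7 does not apply.
S8 applies: 18 + 3 = 21.
Level 21 exceeds the maximum of 16; capped at 16.
Final offense level: 16.
Criminal history: 7 prior points → Category Minimal (0-9).
Level 16 falls in the 15-16 band.
Grid: Level 15-16 × Category Minimal = 204-248 weeks.

204-248 weeks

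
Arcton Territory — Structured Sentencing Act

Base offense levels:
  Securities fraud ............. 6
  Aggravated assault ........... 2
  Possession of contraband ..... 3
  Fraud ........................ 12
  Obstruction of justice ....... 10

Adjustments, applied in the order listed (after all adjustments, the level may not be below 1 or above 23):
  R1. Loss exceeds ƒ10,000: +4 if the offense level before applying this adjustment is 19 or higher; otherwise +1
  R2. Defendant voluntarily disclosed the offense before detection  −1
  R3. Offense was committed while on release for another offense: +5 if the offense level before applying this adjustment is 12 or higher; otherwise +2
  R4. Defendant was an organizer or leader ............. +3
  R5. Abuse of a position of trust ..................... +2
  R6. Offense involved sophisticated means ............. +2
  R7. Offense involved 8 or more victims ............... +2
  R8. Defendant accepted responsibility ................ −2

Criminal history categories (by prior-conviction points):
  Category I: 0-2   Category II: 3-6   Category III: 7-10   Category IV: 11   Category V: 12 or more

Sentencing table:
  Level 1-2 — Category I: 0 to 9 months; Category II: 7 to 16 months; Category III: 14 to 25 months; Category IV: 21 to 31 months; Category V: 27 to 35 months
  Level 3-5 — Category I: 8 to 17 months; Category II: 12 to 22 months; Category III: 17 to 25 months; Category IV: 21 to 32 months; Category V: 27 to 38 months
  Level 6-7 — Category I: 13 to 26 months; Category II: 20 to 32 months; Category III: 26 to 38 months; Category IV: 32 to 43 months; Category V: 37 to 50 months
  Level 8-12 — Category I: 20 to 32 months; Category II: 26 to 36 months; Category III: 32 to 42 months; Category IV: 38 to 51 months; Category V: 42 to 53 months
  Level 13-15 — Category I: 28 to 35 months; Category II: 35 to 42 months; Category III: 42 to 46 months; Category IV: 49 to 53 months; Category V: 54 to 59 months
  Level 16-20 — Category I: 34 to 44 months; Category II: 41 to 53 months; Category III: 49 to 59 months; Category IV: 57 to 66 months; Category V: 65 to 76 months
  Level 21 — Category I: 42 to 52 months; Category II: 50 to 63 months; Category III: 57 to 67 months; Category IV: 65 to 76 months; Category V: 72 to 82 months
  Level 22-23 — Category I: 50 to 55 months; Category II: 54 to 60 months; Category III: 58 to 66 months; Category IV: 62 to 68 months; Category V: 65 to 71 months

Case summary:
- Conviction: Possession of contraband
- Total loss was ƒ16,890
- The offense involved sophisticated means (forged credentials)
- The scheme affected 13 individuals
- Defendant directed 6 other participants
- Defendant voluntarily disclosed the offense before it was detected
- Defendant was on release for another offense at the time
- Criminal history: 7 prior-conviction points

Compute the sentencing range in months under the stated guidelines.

32-42 months

Base offense level for possession of contraband: 3.
R1 applies (level before this adjustment is 3 < 19, so +1): 3 + 1 = 4.
R2 applies: 4 − 1 = 3.
R3 applies (level before this adjustment is 3 < 12, so +2): 3 + 2 = 5.
R4 applies: 5 + 3 = 8.
R6 applies: 8 + 2 = 10.
R7 applies: 10 + 2 = 12.
R8 does not apply.
Final offense level: 12.
Criminal history: 7 prior points → Category III (7-10).
Level 12 falls in the 8-12 band.
Grid: Level 8-12 × Category III = 32-42 months.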